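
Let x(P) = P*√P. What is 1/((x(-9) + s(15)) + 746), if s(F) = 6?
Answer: 752/566233 + 27*I/566233 ≈ 0.0013281 + 4.7684e-5*I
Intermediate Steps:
x(P) = P^(3/2)
1/((x(-9) + s(15)) + 746) = 1/(((-9)^(3/2) + 6) + 746) = 1/((-27*I + 6) + 746) = 1/((6 - 27*I) + 746) = 1/(752 - 27*I) = (752 + 27*I)/566233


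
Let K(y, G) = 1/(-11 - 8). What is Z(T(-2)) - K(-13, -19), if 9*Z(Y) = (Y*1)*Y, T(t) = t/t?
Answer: 28/171 ≈ 0.16374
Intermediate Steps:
T(t) = 1
Z(Y) = Y**2/9 (Z(Y) = ((Y*1)*Y)/9 = (Y*Y)/9 = Y**2/9)
K(y, G) = -1/19 (K(y, G) = 1/(-19) = -1/19)
Z(T(-2)) - K(-13, -19) = (1/9)*1**2 - 1*(-1/19) = (1/9)*1 + 1/19 = 1/9 + 1/19 = 28/171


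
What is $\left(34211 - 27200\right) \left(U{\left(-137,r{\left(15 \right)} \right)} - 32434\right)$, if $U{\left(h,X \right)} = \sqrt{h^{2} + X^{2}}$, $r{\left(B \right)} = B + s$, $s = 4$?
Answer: $-227394774 + 7011 \sqrt{19130} \approx -2.2643 \cdot 10^{8}$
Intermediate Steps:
$r{\left(B \right)} = 4 + B$ ($r{\left(B \right)} = B + 4 = 4 + B$)
$U{\left(h,X \right)} = \sqrt{X^{2} + h^{2}}$
$\left(34211 - 27200\right) \left(U{\left(-137,r{\left(15 \right)} \right)} - 32434\right) = \left(34211 - 27200\right) \left(\sqrt{\left(4 + 15\right)^{2} + \left(-137\right)^{2}} - 32434\right) = 7011 \left(\sqrt{19^{2} + 18769} - 32434\right) = 7011 \left(\sqrt{361 + 18769} - 32434\right) = 7011 \left(\sqrt{19130} - 32434\right) = 7011 \left(-32434 + \sqrt{19130}\right) = -227394774 + 7011 \sqrt{19130}$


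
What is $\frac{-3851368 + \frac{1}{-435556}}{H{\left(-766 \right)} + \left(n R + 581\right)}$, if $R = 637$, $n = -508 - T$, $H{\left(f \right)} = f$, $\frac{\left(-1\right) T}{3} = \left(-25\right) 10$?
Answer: $\frac{57844360021}{12038332284} \approx 4.805$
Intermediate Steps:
$T = 750$ ($T = - 3 \left(\left(-25\right) 10\right) = \left(-3\right) \left(-250\right) = 750$)
$n = -1258$ ($n = -508 - 750 = -1258$)
$\frac{-3851368 + \frac{1}{-435556}}{H{\left(-766 \right)} + \left(n R + 581\right)} = \frac{-3851368 + \frac{1}{-435556}}{-766 + \left(\left(-1258\right) 637 + 581\right)} = \frac{-3851368 - \frac{1}{435556}}{-766 + \left(-801346 + 581\right)} = - \frac{1677486440609}{435556 \left(-766 - 800765\right)} = - \frac{1677486440609}{435556 \left(-801531\right)} = \left(- \frac{1677486440609}{435556}\right) \left(- \frac{1}{801531}\right) = \frac{57844360021}{12038332284}$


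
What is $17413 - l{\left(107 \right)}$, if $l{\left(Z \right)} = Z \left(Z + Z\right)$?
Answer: $-5485$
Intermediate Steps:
$l{\left(Z \right)} = 2 Z^{2}$ ($l{\left(Z \right)} = Z 2 Z = 2 Z^{2}$)
$17413 - l{\left(107 \right)} = 17413 - 2 \cdot 107^{2} = 17413 - 2 \cdot 11449 = 17413 - 22898 = -5485$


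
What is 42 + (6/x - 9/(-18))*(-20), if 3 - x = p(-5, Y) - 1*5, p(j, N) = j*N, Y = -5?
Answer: 664/17 ≈ 39.059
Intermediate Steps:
p(j, N) = N*j
x = -17 (x = 3 - (-5*(-5) - 1*5) = 3 - (25 - 5) = 3 - 1*20 = 3 - 20 = -17)
42 + (6/x - 9/(-18))*(-20) = 42 + (6/(-17) - 9/(-18))*(-20) = 42 + (6*(-1/17) - 9*(-1/18))*(-20) = 42 + (-6/17 + ½)*(-20) = 42 + (5/34)*(-20) = 42 - 50/17 = 664/17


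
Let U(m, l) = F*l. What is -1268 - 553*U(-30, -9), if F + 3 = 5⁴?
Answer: 3094426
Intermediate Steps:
F = 622 (F = -3 + 5⁴ = -3 + 625 = 622)
U(m, l) = 622*l
-1268 - 553*U(-30, -9) = -1268 - 343966*(-9) = -1268 - 553*(-5598) = -1268 + 3095694 = 3094426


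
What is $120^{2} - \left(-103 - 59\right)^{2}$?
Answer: $-11844$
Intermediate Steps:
$120^{2} - \left(-103 - 59\right)^{2} = 14400 - \left(-162\right)^{2} = 14400 - 26244 = -11844$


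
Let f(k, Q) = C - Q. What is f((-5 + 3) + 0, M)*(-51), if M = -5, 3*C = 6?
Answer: -357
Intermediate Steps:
C = 2 (C = (1/3)*6 = 2)
f(k, Q) = 2 - Q
f((-5 + 3) + 0, M)*(-51) = (2 - 1*(-5))*(-51) = (2 + 5)*(-51) = 7*(-51) = -357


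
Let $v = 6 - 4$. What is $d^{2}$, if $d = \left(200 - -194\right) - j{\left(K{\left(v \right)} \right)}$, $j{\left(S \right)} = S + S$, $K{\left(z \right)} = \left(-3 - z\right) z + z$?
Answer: $168100$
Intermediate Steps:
$v = 2$ ($v = 6 - 4 = 2$)
$K{\left(z \right)} = z + z \left(-3 - z\right)$ ($K{\left(z \right)} = z \left(-3 - z\right) + z = z + z \left(-3 - z\right)$)
$j{\left(S \right)} = 2 S$
$d = 410$ ($d = \left(200 - -194\right) - 2 \left(\left(-1\right) 2 \left(2 + 2\right)\right) = \left(200 + 194\right) - 2 \left(\left(-1\right) 2 \cdot 4\right) = 394 - 2 \left(-8\right) = 394 - -16 = 394 + 16 = 410$)
$d^{2} = 410^{2} = 168100$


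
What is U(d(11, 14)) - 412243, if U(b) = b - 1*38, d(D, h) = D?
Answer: -412270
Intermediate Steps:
U(b) = -38 + b (U(b) = b - 38 = -38 + b)
U(d(11, 14)) - 412243 = (-38 + 11) - 412243 = -27 - 412243 = -412270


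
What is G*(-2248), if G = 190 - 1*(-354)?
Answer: -1222912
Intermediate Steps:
G = 544 (G = 190 + 354 = 544)
G*(-2248) = 544*(-2248) = -1222912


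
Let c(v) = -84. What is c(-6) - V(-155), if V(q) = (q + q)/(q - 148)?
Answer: -25762/303 ≈ -85.023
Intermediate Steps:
V(q) = 2*q/(-148 + q) (V(q) = (2*q)/(-148 + q) = 2*q/(-148 + q))
c(-6) - V(-155) = -84 - 2*(-155)/(-148 - 155) = -84 - 2*(-155)/(-303) = -84 - 2*(-155)*(-1)/303 = -84 - 1*310/303 = -84 - 310/303 = -25762/303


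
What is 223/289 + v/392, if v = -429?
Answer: -36565/113288 ≈ -0.32276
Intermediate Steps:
223/289 + v/392 = 223/289 - 429/392 = -36565/113288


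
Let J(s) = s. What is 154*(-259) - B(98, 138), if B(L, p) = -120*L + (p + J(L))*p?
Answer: -60694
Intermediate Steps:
B(L, p) = -120*L + p*(L + p) (B(L, p) = -120*L + (p + L)*p = -120*L + (L + p)*p = -120*L + p*(L + p))
154*(-259) - B(98, 138) = 154*(-259) - (138² - 120*98 + 98*138) = -39886 - (19044 - 11760 + 13524) = -39886 - 1*20808 = -39886 - 20808 = -60694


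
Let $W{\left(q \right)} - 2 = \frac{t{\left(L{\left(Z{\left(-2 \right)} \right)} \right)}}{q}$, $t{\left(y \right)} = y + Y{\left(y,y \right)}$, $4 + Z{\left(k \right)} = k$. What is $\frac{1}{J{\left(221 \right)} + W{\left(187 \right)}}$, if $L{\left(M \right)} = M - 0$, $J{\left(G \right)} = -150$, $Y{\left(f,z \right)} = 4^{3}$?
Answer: $- \frac{187}{27618} \approx -0.0067709$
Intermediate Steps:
$Y{\left(f,z \right)} = 64$
$Z{\left(k \right)} = -4 + k$
$L{\left(M \right)} = M$ ($L{\left(M \right)} = M + 0 = M$)
$t{\left(y \right)} = 64 + y$ ($t{\left(y \right)} = y + 64 = 64 + y$)
$W{\left(q \right)} = 2 + \frac{58}{q}$ ($W{\left(q \right)} = 2 + \frac{64 - 6}{q} = 2 + \frac{58}{q}$)
$\frac{1}{J{\left(221 \right)} + W{\left(187 \right)}} = \frac{1}{-150 + \left(2 + \frac{58}{187}\right)} = \frac{1}{-150 + \frac{432}{187}} = \frac{1}{- \frac{27618}{187}} = - \frac{187}{27618}$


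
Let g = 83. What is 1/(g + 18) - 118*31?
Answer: -369457/101 ≈ -3658.0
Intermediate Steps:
1/(g + 18) - 118*31 = 1/(83 + 18) - 118*31 = 1/101 - 3658 = -369457/101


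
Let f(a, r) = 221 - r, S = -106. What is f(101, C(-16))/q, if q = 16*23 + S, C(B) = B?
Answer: 237/262 ≈ 0.90458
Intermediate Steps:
q = 262 (q = 16*23 - 106 = 368 - 106 = 262)
f(101, C(-16))/q = (221 - 1*(-16))/262 = (221 + 16)*(1/262) = 237*(1/262) = 237/262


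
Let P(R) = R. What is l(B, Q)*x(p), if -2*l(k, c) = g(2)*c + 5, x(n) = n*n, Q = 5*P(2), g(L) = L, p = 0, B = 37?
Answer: 0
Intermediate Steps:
Q = 10 (Q = 5*2 = 10)
x(n) = n²
l(k, c) = -5/2 - c (l(k, c) = -(2*c + 5)/2 = -(5 + 2*c)/2 = -5/2 - c)
l(B, Q)*x(p) = (-5/2 - 1*10)*0² = (-5/2 - 10)*0 = -25/2*0 = 0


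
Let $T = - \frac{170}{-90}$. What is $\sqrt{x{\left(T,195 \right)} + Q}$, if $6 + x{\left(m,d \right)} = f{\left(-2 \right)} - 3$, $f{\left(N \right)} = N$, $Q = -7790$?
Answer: $i \sqrt{7801} \approx 88.323 i$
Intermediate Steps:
$T = \frac{17}{9}$ ($T = \left(-170\right) \left(- \frac{1}{90}\right) = \frac{17}{9} \approx 1.8889$)
$x{\left(m,d \right)} = -11$ ($x{\left(m,d \right)} = -6 - 5 = -11$)
$\sqrt{x{\left(T,195 \right)} + Q} = \sqrt{-11 - 7790} = \sqrt{-7801} = i \sqrt{7801}$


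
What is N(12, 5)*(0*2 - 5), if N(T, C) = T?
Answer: -60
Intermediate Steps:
N(12, 5)*(0*2 - 5) = 12*(0*2 - 5) = 12*(0 - 5) = 12*(-5) = -60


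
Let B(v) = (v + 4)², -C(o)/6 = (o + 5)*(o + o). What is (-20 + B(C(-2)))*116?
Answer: 667696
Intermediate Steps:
C(o) = -12*o*(5 + o) (C(o) = -6*(o + 5)*(o + o) = -6*(5 + o)*2*o = -12*o*(5 + o))
B(v) = (4 + v)²
(-20 + B(C(-2)))*116 = (-20 + (4 - 12*(-2)*(5 - 2))²)*116 = (-20 + (4 - 12*(-2)*3)²)*116 = (-20 + (4 + 72)²)*116 = (-20 + 76²)*116 = (-20 + 5776)*116 = 5756*116 = 667696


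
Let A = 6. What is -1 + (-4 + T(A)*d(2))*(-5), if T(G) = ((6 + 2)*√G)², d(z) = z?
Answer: -3821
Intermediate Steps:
T(G) = 64*G (T(G) = (8*√G)² = 64*G)
-1 + (-4 + T(A)*d(2))*(-5) = -1 + (-4 + (64*6)*2)*(-5) = -1 + (-4 + 384*2)*(-5) = -1 + (-4 + 768)*(-5) = -1 + 764*(-5) = -1 - 3820 = -3821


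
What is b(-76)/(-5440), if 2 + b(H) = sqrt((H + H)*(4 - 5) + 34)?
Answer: 1/2720 - sqrt(186)/5440 ≈ -0.0021394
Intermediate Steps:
b(H) = -2 + sqrt(34 - 2*H) (b(H) = -2 + sqrt((H + H)*(4 - 5) + 34) = -2 + sqrt((2*H)*(-1) + 34) = -2 + sqrt(-2*H + 34) = -2 + sqrt(34 - 2*H))
b(-76)/(-5440) = (-2 + sqrt(34 - 2*(-76)))/(-5440) = (-2 + sqrt(34 + 152))*(-1/5440) = (-2 + sqrt(186))*(-1/5440) = 1/2720 - sqrt(186)/5440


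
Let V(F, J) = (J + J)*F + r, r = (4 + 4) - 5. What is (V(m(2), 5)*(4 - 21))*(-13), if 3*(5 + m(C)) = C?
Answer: -26741/3 ≈ -8913.7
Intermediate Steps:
m(C) = -5 + C/3
r = 3 (r = 8 - 5 = 3)
V(F, J) = 3 + 2*F*J (V(F, J) = (J + J)*F + 3 = (2*J)*F + 3 = 2*F*J + 3 = 3 + 2*F*J)
(V(m(2), 5)*(4 - 21))*(-13) = ((3 + 2*(-5 + (⅓)*2)*5)*(4 - 21))*(-13) = ((3 + 2*(-5 + ⅔)*5)*(-17))*(-13) = ((3 + 2*(-13/3)*5)*(-17))*(-13) = ((3 - 130/3)*(-17))*(-13) = -121/3*(-17)*(-13) = (2057/3)*(-13) = -26741/3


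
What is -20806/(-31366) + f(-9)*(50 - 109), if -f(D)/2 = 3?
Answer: 5562185/15683 ≈ 354.66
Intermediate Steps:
f(D) = -6 (f(D) = -2*3 = -6)
-20806/(-31366) + f(-9)*(50 - 109) = -20806/(-31366) - 6*(50 - 109) = -20806*(-1/31366) - 6*(-59) = 10403/15683 + 354 = 5562185/15683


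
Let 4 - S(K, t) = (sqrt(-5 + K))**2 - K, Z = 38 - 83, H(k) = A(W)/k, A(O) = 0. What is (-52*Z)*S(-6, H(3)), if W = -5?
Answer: 21060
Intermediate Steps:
H(k) = 0 (H(k) = 0/k = 0)
Z = -45
S(K, t) = 9 (S(K, t) = 4 - ((sqrt(-5 + K))**2 - K) = 4 - ((-5 + K) - K) = 4 - 1*(-5) = 4 + 5 = 9)
(-52*Z)*S(-6, H(3)) = -52*(-45)*9 = 2340*9 = 21060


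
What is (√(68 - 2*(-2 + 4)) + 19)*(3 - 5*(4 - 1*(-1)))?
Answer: -594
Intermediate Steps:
(√(68 - 2*(-2 + 4)) + 19)*(3 - 5*(4 - 1*(-1))) = (√(68 - 2*2) + 19)*(3 - 5*(4 + 1)) = (√(68 - 4) + 19)*(3 - 5*5) = (√64 + 19)*(3 - 25) = (8 + 19)*(-22) = 27*(-22) = -594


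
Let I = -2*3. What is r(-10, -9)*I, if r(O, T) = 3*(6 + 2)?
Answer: -144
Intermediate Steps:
r(O, T) = 24 (r(O, T) = 3*8 = 24)
I = -6
r(-10, -9)*I = 24*(-6) = -144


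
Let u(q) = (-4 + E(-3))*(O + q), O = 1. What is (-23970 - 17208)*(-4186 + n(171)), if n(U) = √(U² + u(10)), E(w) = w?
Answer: 172371108 - 82356*√7291 ≈ 1.6534e+8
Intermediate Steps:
u(q) = -7 - 7*q (u(q) = (-4 - 3)*(1 + q) = -7*(1 + q) = -7 - 7*q)
n(U) = √(-77 + U²) (n(U) = √(U² + (-7 - 7*10)) = √(U² + (-7 - 70)) = √(U² - 77) = √(-77 + U²))
(-23970 - 17208)*(-4186 + n(171)) = (-23970 - 17208)*(-4186 + √(-77 + 171²)) = -41178*(-4186 + √(-77 + 29241)) = -41178*(-4186 + √29164) = -41178*(-4186 + 2*√7291) = 172371108 - 82356*√7291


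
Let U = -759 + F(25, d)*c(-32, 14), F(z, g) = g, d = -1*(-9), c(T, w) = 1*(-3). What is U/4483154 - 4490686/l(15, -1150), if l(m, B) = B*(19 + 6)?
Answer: 5033103576536/32222669375 ≈ 156.20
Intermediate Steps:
c(T, w) = -3
d = 9
l(m, B) = 25*B (l(m, B) = B*25 = 25*B)
U = -786 (U = -759 + 9*(-3) = -759 - 27 = -786)
U/4483154 - 4490686/l(15, -1150) = -786/4483154 - 4490686/(25*(-1150)) = -786*1/4483154 - 4490686/(-28750) = -393/2241577 - 4490686*(-1/28750) = -393/2241577 + 2245343/14375 = 5033103576536/32222669375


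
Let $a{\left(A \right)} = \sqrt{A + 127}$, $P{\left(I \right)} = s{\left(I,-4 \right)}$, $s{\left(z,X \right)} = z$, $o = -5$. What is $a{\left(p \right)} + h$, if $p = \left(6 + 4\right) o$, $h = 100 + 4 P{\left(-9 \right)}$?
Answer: $64 + \sqrt{77} \approx 72.775$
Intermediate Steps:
$P{\left(I \right)} = I$
$h = 64$ ($h = 100 + 4 \left(-9\right) = 100 - 36 = 64$)
$p = -50$ ($p = \left(6 + 4\right) \left(-5\right) = 10 \left(-5\right) = -50$)
$a{\left(A \right)} = \sqrt{127 + A}$
$a{\left(p \right)} + h = \sqrt{127 - 50} + 64 = \sqrt{77} + 64 = 64 + \sqrt{77}$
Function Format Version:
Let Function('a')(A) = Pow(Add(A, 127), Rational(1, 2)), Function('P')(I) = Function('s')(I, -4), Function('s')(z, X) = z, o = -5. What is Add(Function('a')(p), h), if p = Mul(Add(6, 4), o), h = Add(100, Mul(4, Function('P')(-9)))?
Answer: Add(64, Pow(77, Rational(1, 2))) ≈ 72.775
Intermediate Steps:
Function('P')(I) = I
h = 64 (h = Add(100, Mul(4, -9)) = Add(100, -36) = 64)
p = -50 (p = Mul(Add(6, 4), -5) = Mul(10, -5) = -50)
Function('a')(A) = Pow(Add(127, A), Rational(1, 2))
Add(Function('a')(p), h) = Add(Pow(Add(127, -50), Rational(1, 2)), 64) = Add(Pow(77, Rational(1, 2)), 64) = Add(64, Pow(77, Rational(1, 2)))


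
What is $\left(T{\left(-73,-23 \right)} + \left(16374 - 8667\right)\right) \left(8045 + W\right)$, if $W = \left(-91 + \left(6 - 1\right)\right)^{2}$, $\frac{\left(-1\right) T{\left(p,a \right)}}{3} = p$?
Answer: $122385366$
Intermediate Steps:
$T{\left(p,a \right)} = - 3 p$
$W = 7396$ ($W = \left(-91 + \left(6 - 1\right)\right)^{2} = \left(-91 + 5\right)^{2} = \left(-86\right)^{2} = 7396$)
$\left(T{\left(-73,-23 \right)} + \left(16374 - 8667\right)\right) \left(8045 + W\right) = \left(\left(-3\right) \left(-73\right) + \left(16374 - 8667\right)\right) \left(8045 + 7396\right) = \left(219 + \left(16374 - 8667\right)\right) 15441 = \left(219 + 7707\right) 15441 = 7926 \cdot 15441 = 122385366$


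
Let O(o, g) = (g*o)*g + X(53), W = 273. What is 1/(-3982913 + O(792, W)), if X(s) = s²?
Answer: 1/55046864 ≈ 1.8166e-8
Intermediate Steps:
O(o, g) = 2809 + o*g² (O(o, g) = (g*o)*g + 53² = o*g² + 2809 = 2809 + o*g²)
1/(-3982913 + O(792, W)) = 1/(-3982913 + (2809 + 792*273²)) = 1/(-3982913 + (2809 + 792*74529)) = 1/(-3982913 + (2809 + 59026968)) = 1/(-3982913 + 59029777) = 1/55046864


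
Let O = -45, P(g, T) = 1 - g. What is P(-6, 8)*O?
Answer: -315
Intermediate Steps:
P(-6, 8)*O = (1 - 1*(-6))*(-45) = (1 + 6)*(-45) = 7*(-45) = -315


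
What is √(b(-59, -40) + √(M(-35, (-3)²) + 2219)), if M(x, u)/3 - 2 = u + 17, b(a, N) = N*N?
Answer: √(1600 + 7*√47) ≈ 40.595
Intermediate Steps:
b(a, N) = N²
M(x, u) = 57 + 3*u (M(x, u) = 6 + 3*(u + 17) = 6 + 3*(17 + u) = 6 + (51 + 3*u) = 57 + 3*u)
√(b(-59, -40) + √(M(-35, (-3)²) + 2219)) = √((-40)² + √((57 + 3*(-3)²) + 2219)) = √(1600 + √((57 + 3*9) + 2219)) = √(1600 + √((57 + 27) + 2219)) = √(1600 + √(84 + 2219)) = √(1600 + √2303) = √(1600 + 7*√47)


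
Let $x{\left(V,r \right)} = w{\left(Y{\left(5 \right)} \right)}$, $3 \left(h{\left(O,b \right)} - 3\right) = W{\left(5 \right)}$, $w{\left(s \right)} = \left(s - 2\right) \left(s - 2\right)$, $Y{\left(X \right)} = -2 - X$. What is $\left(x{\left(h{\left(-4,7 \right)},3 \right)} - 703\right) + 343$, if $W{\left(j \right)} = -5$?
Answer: $-279$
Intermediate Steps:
$w{\left(s \right)} = \left(-2 + s\right)^{2}$ ($w{\left(s \right)} = \left(-2 + s\right) \left(-2 + s\right) = \left(-2 + s\right)^{2}$)
$h{\left(O,b \right)} = \frac{4}{3}$ ($h{\left(O,b \right)} = 3 + \frac{1}{3} \left(-5\right) = 3 - \frac{5}{3} = \frac{4}{3}$)
$x{\left(V,r \right)} = 81$ ($x{\left(V,r \right)} = \left(-2 - 7\right)^{2} = \left(-9\right)^{2} = 81$)
$\left(x{\left(h{\left(-4,7 \right)},3 \right)} - 703\right) + 343 = \left(81 - 703\right) + 343 = -622 + 343 = -279$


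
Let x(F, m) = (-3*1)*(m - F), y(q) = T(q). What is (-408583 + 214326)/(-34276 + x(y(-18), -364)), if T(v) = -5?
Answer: 194257/33199 ≈ 5.8513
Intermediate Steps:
y(q) = -5
x(F, m) = -3*m + 3*F (x(F, m) = -3*(m - F) = -3*m + 3*F)
(-408583 + 214326)/(-34276 + x(y(-18), -364)) = (-408583 + 214326)/(-34276 + (-3*(-364) + 3*(-5))) = -194257/(-34276 + (1092 - 15)) = -194257/(-34276 + 1077) = -194257/(-33199) = -194257*(-1/33199) = 194257/33199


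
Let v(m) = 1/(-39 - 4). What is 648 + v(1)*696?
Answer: 27168/43 ≈ 631.81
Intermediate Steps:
v(m) = -1/43 (v(m) = 1/(-43) = -1/43)
648 + v(1)*696 = 648 - 1/43*696 = 648 - 696/43 = 27168/43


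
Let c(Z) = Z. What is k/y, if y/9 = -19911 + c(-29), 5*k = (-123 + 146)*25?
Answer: -23/35892 ≈ -0.00064081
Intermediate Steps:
k = 115 (k = ((-123 + 146)*25)/5 = (23*25)/5 = (⅕)*575 = 115)
y = -179460 (y = 9*(-19911 - 29) = 9*(-19940) = -179460)
k/y = 115/(-179460) = 115*(-1/179460) = -23/35892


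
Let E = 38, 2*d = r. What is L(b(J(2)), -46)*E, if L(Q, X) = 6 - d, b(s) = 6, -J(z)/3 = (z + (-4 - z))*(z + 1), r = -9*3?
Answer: 741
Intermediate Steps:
r = -27
d = -27/2 (d = (1/2)*(-27) = -27/2 ≈ -13.500)
J(z) = 12 + 12*z (J(z) = -3*(z + (-4 - z))*(z + 1) = -(-12)*(1 + z) = -3*(-4 - 4*z) = 12 + 12*z)
L(Q, X) = 39/2 (L(Q, X) = 6 - 1*(-27/2) = 6 + 27/2 = 39/2)
L(b(J(2)), -46)*E = (39/2)*38 = 741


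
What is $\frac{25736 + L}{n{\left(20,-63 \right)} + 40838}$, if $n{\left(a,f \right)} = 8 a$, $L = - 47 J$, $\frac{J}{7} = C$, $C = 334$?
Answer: $- \frac{14025}{6833} \approx -2.0525$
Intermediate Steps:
$J = 2338$ ($J = 7 \cdot 334 = 2338$)
$L = -109886$ ($L = \left(-47\right) 2338 = -109886$)
$\frac{25736 + L}{n{\left(20,-63 \right)} + 40838} = \frac{25736 - 109886}{8 \cdot 20 + 40838} = - \frac{84150}{160 + 40838} = - \frac{84150}{40998} = \left(-84150\right) \frac{1}{40998} = - \frac{14025}{6833}$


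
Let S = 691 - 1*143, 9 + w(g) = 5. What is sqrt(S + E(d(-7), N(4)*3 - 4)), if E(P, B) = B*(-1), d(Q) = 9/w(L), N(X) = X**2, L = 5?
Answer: 6*sqrt(14) ≈ 22.450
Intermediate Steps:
w(g) = -4 (w(g) = -9 + 5 = -4)
d(Q) = -9/4 (d(Q) = 9/(-4) = 9*(-1/4) = -9/4)
E(P, B) = -B
S = 548 (S = 691 - 143 = 548)
sqrt(S + E(d(-7), N(4)*3 - 4)) = sqrt(548 - (4**2*3 - 4)) = sqrt(548 - (16*3 - 4)) = sqrt(548 - (48 - 4)) = sqrt(548 - 1*44) = sqrt(548 - 44) = sqrt(504) = 6*sqrt(14)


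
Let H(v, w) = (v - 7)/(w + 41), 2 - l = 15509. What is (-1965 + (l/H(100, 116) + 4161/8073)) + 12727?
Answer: -1286015504/83421 ≈ -15416.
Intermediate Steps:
l = -15507 (l = 2 - 1*15509 = 2 - 15509 = -15507)
H(v, w) = (-7 + v)/(41 + w)
(-1965 + (l/H(100, 116) + 4161/8073)) + 12727 = (-1965 + (-15507*(41 + 116)/(-7 + 100) + 4161/8073)) + 12727 = (-1965 + (-15507/(93/157) + 4161*(1/8073))) + 12727 = (-1965 + (-15507/((1/157)*93) + 1387/2691)) + 12727 = (-1965 + (-15507/93/157 + 1387/2691)) + 12727 = (-1965 + (-15507*157/93 + 1387/2691)) + 12727 = (-1965 + (-811533/31 + 1387/2691)) + 12727 = (-1965 - 2183792306/83421) + 12727 = -2347714571/83421 + 12727 = -1286015504/83421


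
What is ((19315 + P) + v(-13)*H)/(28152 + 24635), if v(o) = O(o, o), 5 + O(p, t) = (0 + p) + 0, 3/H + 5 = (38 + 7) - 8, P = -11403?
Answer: 126565/844592 ≈ 0.14985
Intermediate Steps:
H = 3/32 (H = 3/(-5 + ((38 + 7) - 8)) = 3/(-5 + (45 - 8)) = 3/(-5 + 37) = 3/32 ≈ 0.093750)
O(p, t) = -5 + p (O(p, t) = -5 + ((0 + p) + 0) = -5 + (p + 0) = -5 + p)
v(o) = -5 + o
((19315 + P) + v(-13)*H)/(28152 + 24635) = ((19315 - 11403) + (-5 - 13)*(3/32))/(28152 + 24635) = (7912 - 18*3/32)/52787 = (7912 - 27/16)*(1/52787) = (126565/16)*(1/52787) = 126565/844592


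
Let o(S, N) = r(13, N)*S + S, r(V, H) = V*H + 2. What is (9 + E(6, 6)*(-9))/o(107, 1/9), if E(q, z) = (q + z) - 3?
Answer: -81/535 ≈ -0.15140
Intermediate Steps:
r(V, H) = 2 + H*V (r(V, H) = H*V + 2 = 2 + H*V)
E(q, z) = -3 + q + z
o(S, N) = S + S*(2 + 13*N) (o(S, N) = (2 + N*13)*S + S = (2 + 13*N)*S + S = S*(2 + 13*N) + S = S + S*(2 + 13*N))
(9 + E(6, 6)*(-9))/o(107, 1/9) = (9 + (-3 + 6 + 6)*(-9))/((107*(3 + 13/9))) = (9 + 9*(-9))/((107*(3 + 13*(1/9)))) = (9 - 81)/((107*(3 + 13/9))) = -72/(107*(40/9)) = -72/4280/9 = -72*9/4280 = -81/535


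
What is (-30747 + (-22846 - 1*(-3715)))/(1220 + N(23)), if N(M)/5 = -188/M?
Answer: -191199/4520 ≈ -42.301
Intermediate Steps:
N(M) = -940/M (N(M) = 5*(-188/M) = -940/M)
(-30747 + (-22846 - 1*(-3715)))/(1220 + N(23)) = (-30747 + (-22846 - 1*(-3715)))/(1220 - 940/23) = (-30747 + (-22846 + 3715))/(1220 - 940*1/23) = (-30747 - 19131)/(1220 - 940/23) = -49878/27120/23 = -49878*23/27120 = -191199/4520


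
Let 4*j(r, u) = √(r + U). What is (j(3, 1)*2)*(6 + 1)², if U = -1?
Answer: 49*√2/2 ≈ 34.648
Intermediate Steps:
j(r, u) = √(-1 + r)/4 (j(r, u) = √(r - 1)/4 = √(-1 + r)/4)
(j(3, 1)*2)*(6 + 1)² = ((√(-1 + 3)/4)*2)*(6 + 1)² = ((√2/4)*2)*7² = (√2/2)*49 = 49*√2/2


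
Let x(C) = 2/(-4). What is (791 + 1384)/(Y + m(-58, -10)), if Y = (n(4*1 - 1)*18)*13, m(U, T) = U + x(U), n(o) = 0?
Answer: -1450/39 ≈ -37.180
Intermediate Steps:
x(C) = -½ (x(C) = 2*(-¼) = -½)
m(U, T) = -½ + U (m(U, T) = U - ½ = -½ + U)
Y = 0 (Y = (0*18)*13 = 0*13 = 0)
(791 + 1384)/(Y + m(-58, -10)) = (791 + 1384)/(0 + (-½ - 58)) = 2175/(0 - 117/2) = 2175/(-117/2) = 2175*(-2/117) = -1450/39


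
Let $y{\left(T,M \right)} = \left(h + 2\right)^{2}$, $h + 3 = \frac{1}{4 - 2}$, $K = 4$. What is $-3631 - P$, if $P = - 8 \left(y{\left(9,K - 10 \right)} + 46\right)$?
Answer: $-3261$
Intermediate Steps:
$h = - \frac{5}{2}$ ($h = -3 + \frac{1}{4 - 2} = -3 + \frac{1}{2} = - \frac{5}{2} \approx -2.5$)
$y{\left(T,M \right)} = \frac{1}{4}$ ($y{\left(T,M \right)} = \left(- \frac{5}{2} + 2\right)^{2} = \left(- \frac{1}{2}\right)^{2} = \frac{1}{4}$)
$P = -370$ ($P = - 8 \left(\frac{1}{4} + 46\right) = \left(-8\right) \frac{185}{4} = -370$)
$-3631 - P = -3631 - -370 = -3631 + 370 = -3261$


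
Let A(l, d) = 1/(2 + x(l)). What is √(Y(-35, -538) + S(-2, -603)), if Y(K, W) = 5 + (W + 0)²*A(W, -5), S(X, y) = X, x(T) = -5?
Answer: I*√868305/3 ≈ 310.61*I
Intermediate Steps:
A(l, d) = -⅓ (A(l, d) = 1/(2 - 5) = 1/(-3) = -⅓)
Y(K, W) = 5 - W²/3 (Y(K, W) = 5 + (W + 0)²*(-⅓) = 5 + W²*(-⅓) = 5 - W²/3)
√(Y(-35, -538) + S(-2, -603)) = √((5 - ⅓*(-538)²) - 2) = √((5 - ⅓*289444) - 2) = √((5 - 289444/3) - 2) = √(-289429/3 - 2) = √(-289435/3) = I*√868305/3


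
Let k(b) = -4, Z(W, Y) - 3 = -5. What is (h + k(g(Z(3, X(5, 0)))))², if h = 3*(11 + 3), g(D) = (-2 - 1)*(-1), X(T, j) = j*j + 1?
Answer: 1444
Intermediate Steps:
X(T, j) = 1 + j² (X(T, j) = j² + 1 = 1 + j²)
Z(W, Y) = -2 (Z(W, Y) = 3 - 5 = -2)
g(D) = 3 (g(D) = -3*(-1) = 3)
h = 42 (h = 3*14 = 42)
(h + k(g(Z(3, X(5, 0)))))² = (42 - 4)² = 38² = 1444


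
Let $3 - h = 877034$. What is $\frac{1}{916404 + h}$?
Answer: $\frac{1}{39373} \approx 2.5398 \cdot 10^{-5}$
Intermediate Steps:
$h = -877031$ ($h = 3 - 877034 = -877031$)
$\frac{1}{916404 + h} = \frac{1}{916404 - 877031} = \frac{1}{39373}$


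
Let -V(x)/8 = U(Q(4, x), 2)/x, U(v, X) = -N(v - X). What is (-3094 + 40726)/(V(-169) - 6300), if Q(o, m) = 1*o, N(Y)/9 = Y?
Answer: -529984/88737 ≈ -5.9725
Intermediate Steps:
N(Y) = 9*Y
Q(o, m) = o
U(v, X) = -9*v + 9*X (U(v, X) = -9*(v - X) = -(-9*X + 9*v) = -9*v + 9*X)
V(x) = 144/x (V(x) = -8*(-9*4 + 9*2)/x = -8*(-36 + 18)/x = -(-144)/x = 144/x)
(-3094 + 40726)/(V(-169) - 6300) = (-3094 + 40726)/(144/(-169) - 6300) = 37632/(144*(-1/169) - 6300) = 37632/(-144/169 - 6300) = 37632/(-1064844/169) = 37632*(-169/1064844) = -529984/88737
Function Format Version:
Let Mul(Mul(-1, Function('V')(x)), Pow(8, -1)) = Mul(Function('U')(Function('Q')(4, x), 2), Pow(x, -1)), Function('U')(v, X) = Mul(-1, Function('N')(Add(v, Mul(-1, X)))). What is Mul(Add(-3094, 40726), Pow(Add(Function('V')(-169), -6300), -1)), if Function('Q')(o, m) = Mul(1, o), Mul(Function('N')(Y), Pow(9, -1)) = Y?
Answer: Rational(-529984, 88737) ≈ -5.9725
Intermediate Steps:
Function('N')(Y) = Mul(9, Y)
Function('Q')(o, m) = o
Function('U')(v, X) = Add(Mul(-9, v), Mul(9, X)) (Function('U')(v, X) = Mul(-1, Mul(9, Add(v, Mul(-1, X)))) = Mul(-1, Add(Mul(-9, X), Mul(9, v))) = Add(Mul(-9, v), Mul(9, X)))
Function('V')(x) = Mul(144, Pow(x, -1)) (Function('V')(x) = Mul(-8, Mul(Add(Mul(-9, 4), Mul(9, 2)), Pow(x, -1))) = Mul(-8, Mul(Add(-36, 18), Pow(x, -1))) = Mul(-8, Mul(-18, Pow(x, -1))) = Mul(144, Pow(x, -1)))
Mul(Add(-3094, 40726), Pow(Add(Function('V')(-169), -6300), -1)) = Mul(Add(-3094, 40726), Pow(Add(Mul(144, Pow(-169, -1)), -6300), -1)) = Mul(37632, Pow(Add(Mul(144, Rational(-1, 169)), -6300), -1)) = Mul(37632, Pow(Add(Rational(-144, 169), -6300), -1)) = Mul(37632, Pow(Rational(-1064844, 169), -1)) = Mul(37632, Rational(-169, 1064844)) = Rational(-529984, 88737)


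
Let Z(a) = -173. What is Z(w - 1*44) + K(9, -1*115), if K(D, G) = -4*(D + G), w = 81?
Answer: 251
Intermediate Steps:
K(D, G) = -4*D - 4*G
Z(w - 1*44) + K(9, -1*115) = -173 + (-4*9 - (-4)*115) = -173 + (-36 - 4*(-115)) = -173 + (-36 + 460) = -173 + 424 = 251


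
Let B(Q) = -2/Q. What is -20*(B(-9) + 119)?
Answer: -21460/9 ≈ -2384.4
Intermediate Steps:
-20*(B(-9) + 119) = -20*(-2/(-9) + 119) = -20*(-2*(-1/9) + 119) = -20*(2/9 + 119) = -20*1073/9 = -21460/9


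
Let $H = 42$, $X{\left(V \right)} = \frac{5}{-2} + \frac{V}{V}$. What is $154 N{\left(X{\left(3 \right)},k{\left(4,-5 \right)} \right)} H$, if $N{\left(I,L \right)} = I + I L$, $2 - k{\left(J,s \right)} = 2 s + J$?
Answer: $-87318$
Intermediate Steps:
$X{\left(V \right)} = - \frac{3}{2}$ ($X{\left(V \right)} = 5 \left(- \frac{1}{2}\right) + 1 = - \frac{5}{2} + 1 = - \frac{3}{2}$)
$k{\left(J,s \right)} = 2 - J - 2 s$ ($k{\left(J,s \right)} = 2 - \left(2 s + J\right) = 2 - \left(J + 2 s\right) = 2 - J - 2 s$)
$154 N{\left(X{\left(3 \right)},k{\left(4,-5 \right)} \right)} H = 154 - \frac{3 \left(1 - -8\right)}{2} \cdot 42 = 154 - \frac{3 \left(1 + \left(2 - 4 + 10\right)\right)}{2} \cdot 42 = 154 - \frac{3 \left(1 + 8\right)}{2} \cdot 42 = 154 \left(- \frac{3}{2}\right) 9 \cdot 42 = 154 \left(\left(- \frac{27}{2}\right) 42\right) = 154 \left(-567\right) = -87318$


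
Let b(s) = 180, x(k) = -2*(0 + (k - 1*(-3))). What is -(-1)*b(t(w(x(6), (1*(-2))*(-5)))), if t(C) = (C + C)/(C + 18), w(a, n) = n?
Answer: 180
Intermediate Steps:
x(k) = -6 - 2*k (x(k) = -2*(0 + (k + 3)) = -2*(0 + (3 + k)) = -2*(3 + k) = -6 - 2*k)
t(C) = 2*C/(18 + C) (t(C) = (2*C)/(18 + C) = 2*C/(18 + C))
-(-1)*b(t(w(x(6), (1*(-2))*(-5)))) = -(-1)*180 = -1*(-180) = 180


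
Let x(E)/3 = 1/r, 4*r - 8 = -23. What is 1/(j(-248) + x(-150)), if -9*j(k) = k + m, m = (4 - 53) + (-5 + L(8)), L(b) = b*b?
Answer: 45/1154 ≈ 0.038995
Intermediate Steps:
L(b) = b**2
r = -15/4 (r = 2 + (1/4)*(-23) = 2 - 23/4 = -15/4 ≈ -3.7500)
x(E) = -4/5 (x(E) = 3/(-15/4) = 3*(-4/15) = -4/5)
m = 10 (m = (4 - 53) + (-5 + 8**2) = -49 + (-5 + 64) = -49 + 59 = 10)
j(k) = -10/9 - k/9 (j(k) = -(k + 10)/9 = -(10 + k)/9 = -10/9 - k/9)
1/(j(-248) + x(-150)) = 1/((-10/9 - 1/9*(-248)) - 4/5) = 1/((-10/9 + 248/9) - 4/5) = 1/(238/9 - 4/5) = 1/(1154/45) = 45/1154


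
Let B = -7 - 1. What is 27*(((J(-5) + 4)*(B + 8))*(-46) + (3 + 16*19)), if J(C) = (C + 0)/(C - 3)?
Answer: 8289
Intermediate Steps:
J(C) = C/(-3 + C)
B = -8
27*(((J(-5) + 4)*(B + 8))*(-46) + (3 + 16*19)) = 27*(((-5/(-3 - 5) + 4)*(-8 + 8))*(-46) + (3 + 16*19)) = 27*(((-5/(-8) + 4)*0)*(-46) + (3 + 304)) = 27*(((-5*(-⅛) + 4)*0)*(-46) + 307) = 27*(((5/8 + 4)*0)*(-46) + 307) = 27*(((37/8)*0)*(-46) + 307) = 27*(0*(-46) + 307) = 27*(0 + 307) = 27*307 = 8289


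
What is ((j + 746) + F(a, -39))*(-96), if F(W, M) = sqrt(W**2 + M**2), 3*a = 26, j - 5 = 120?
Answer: -83616 - 416*sqrt(85) ≈ -87451.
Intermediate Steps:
j = 125 (j = 5 + 120 = 125)
a = 26/3 (a = (1/3)*26 = 26/3 ≈ 8.6667)
F(W, M) = sqrt(M**2 + W**2)
((j + 746) + F(a, -39))*(-96) = ((125 + 746) + sqrt((-39)**2 + (26/3)**2))*(-96) = (871 + sqrt(1521 + 676/9))*(-96) = (871 + sqrt(14365/9))*(-96) = (871 + 13*sqrt(85)/3)*(-96) = -83616 - 416*sqrt(85)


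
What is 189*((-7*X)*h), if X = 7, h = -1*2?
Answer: 18522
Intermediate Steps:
h = -2
189*((-7*X)*h) = 189*(-7*7*(-2)) = 189*(-49*(-2)) = 189*98 = 18522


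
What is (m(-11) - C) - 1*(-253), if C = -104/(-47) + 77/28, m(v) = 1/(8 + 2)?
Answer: 233249/940 ≈ 248.14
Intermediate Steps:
m(v) = ⅒ (m(v) = 1/10 = ⅒)
C = 933/188 (C = -104*(-1/47) + 77*(1/28) = 104/47 + 11/4 = 933/188 ≈ 4.9628)
(m(-11) - C) - 1*(-253) = (⅒ - 1*933/188) - 1*(-253) = (⅒ - 933/188) + 253 = -4571/940 + 253 = 233249/940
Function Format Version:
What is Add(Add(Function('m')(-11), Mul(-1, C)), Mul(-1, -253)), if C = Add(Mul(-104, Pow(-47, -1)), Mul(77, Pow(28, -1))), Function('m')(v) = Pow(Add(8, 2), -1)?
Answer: Rational(233249, 940) ≈ 248.14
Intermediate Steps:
Function('m')(v) = Rational(1, 10) (Function('m')(v) = Pow(10, -1) = Rational(1, 10))
C = Rational(933, 188) (C = Add(Mul(-104, Rational(-1, 47)), Mul(77, Rational(1, 28))) = Add(Rational(104, 47), Rational(11, 4)) = Rational(933, 188) ≈ 4.9628)
Add(Add(Function('m')(-11), Mul(-1, C)), Mul(-1, -253)) = Add(Add(Rational(1, 10), Mul(-1, Rational(933, 188))), Mul(-1, -253)) = Add(Add(Rational(1, 10), Rational(-933, 188)), 253) = Add(Rational(-4571, 940), 253) = Rational(233249, 940)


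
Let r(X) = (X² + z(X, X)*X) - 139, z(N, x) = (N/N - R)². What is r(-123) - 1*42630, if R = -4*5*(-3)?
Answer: -455803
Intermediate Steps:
R = 60 (R = -20*(-3) = 60)
z(N, x) = 3481 (z(N, x) = (N/N - 1*60)² = (1 - 60)² = (-59)² = 3481)
r(X) = -139 + X² + 3481*X (r(X) = (X² + 3481*X) - 139 = -139 + X² + 3481*X)
r(-123) - 1*42630 = (-139 + (-123)² + 3481*(-123)) - 1*42630 = (-139 + 15129 - 428163) - 42630 = -413173 - 42630 = -455803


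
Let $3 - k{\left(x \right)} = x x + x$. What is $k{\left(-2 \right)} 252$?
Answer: $252$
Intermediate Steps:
$k{\left(x \right)} = 3 - x - x^{2}$ ($k{\left(x \right)} = 3 - \left(x x + x\right) = 3 - \left(x^{2} + x\right) = 3 - \left(x + x^{2}\right) = 3 - x - x^{2}$)
$k{\left(-2 \right)} 252 = \left(3 - -2 - \left(-2\right)^{2}\right) 252 = \left(3 + 2 - 4\right) 252 = 1 \cdot 252 = 252$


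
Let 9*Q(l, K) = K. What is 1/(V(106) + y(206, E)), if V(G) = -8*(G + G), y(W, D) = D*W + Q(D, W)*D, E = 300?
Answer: 3/200912 ≈ 1.4932e-5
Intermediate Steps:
Q(l, K) = K/9
y(W, D) = 10*D*W/9 (y(W, D) = D*W + (W/9)*D = D*W + D*W/9 = 10*D*W/9)
V(G) = -16*G
1/(V(106) + y(206, E)) = 1/(-16*106 + (10/9)*300*206) = 1/(-1696 + 206000/3) = 1/(200912/3) = 3/200912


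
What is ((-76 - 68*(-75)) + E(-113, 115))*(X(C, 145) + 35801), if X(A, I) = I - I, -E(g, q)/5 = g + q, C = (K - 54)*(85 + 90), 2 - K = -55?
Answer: 179506214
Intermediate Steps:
K = 57 (K = 2 - 1*(-55) = 2 + 55 = 57)
C = 525 (C = (57 - 54)*(85 + 90) = 3*175 = 525)
E(g, q) = -5*g - 5*q (E(g, q) = -5*(g + q) = -5*g - 5*q)
X(A, I) = 0
((-76 - 68*(-75)) + E(-113, 115))*(X(C, 145) + 35801) = ((-76 - 68*(-75)) + (-5*(-113) - 5*115))*(0 + 35801) = ((-76 + 5100) + (565 - 575))*35801 = (5024 - 10)*35801 = 5014*35801 = 179506214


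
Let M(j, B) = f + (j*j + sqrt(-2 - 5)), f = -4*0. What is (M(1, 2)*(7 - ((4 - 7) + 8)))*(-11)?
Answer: -22 - 22*I*sqrt(7) ≈ -22.0 - 58.207*I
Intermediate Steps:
f = 0
M(j, B) = j**2 + I*sqrt(7) (M(j, B) = 0 + (j*j + sqrt(-2 - 5)) = 0 + (j**2 + sqrt(-7)) = 0 + (j**2 + I*sqrt(7)) = j**2 + I*sqrt(7))
(M(1, 2)*(7 - ((4 - 7) + 8)))*(-11) = ((1**2 + I*sqrt(7))*(7 - ((4 - 7) + 8)))*(-11) = ((1 + I*sqrt(7))*(7 - (-3 + 8)))*(-11) = ((1 + I*sqrt(7))*(7 - 1*5))*(-11) = ((1 + I*sqrt(7))*(7 - 5))*(-11) = ((1 + I*sqrt(7))*2)*(-11) = (2 + 2*I*sqrt(7))*(-11) = -22 - 22*I*sqrt(7)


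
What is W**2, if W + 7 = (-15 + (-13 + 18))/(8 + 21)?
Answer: 45369/841 ≈ 53.946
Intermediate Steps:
W = -213/29 (W = -7 + (-15 + (-13 + 18))/(8 + 21) = -7 + (-15 + 5)/29 = -7 - 10*1/29 = -7 - 10/29 = -213/29 ≈ -7.3448)
W**2 = (-213/29)**2 = 45369/841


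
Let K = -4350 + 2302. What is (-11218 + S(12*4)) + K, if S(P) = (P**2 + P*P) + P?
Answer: -8610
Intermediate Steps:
S(P) = P + 2*P**2 (S(P) = (P**2 + P**2) + P = 2*P**2 + P = P + 2*P**2)
K = -2048
(-11218 + S(12*4)) + K = (-11218 + (12*4)*(1 + 2*(12*4))) - 2048 = (-11218 + 48*(1 + 2*48)) - 2048 = (-11218 + 48*(1 + 96)) - 2048 = (-11218 + 48*97) - 2048 = (-11218 + 4656) - 2048 = -6562 - 2048 = -8610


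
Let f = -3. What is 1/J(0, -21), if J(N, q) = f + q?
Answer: -1/24 ≈ -0.041667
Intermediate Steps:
J(N, q) = -3 + q
1/J(0, -21) = 1/(-3 - 21) = 1/(-24) = -1/24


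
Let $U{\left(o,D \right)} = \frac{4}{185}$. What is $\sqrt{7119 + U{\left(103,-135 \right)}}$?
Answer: $\frac{\sqrt{243648515}}{185} \approx 84.374$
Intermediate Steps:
$U{\left(o,D \right)} = \frac{4}{185}$ ($U{\left(o,D \right)} = 4 \cdot \frac{1}{185} = \frac{4}{185}$)
$\sqrt{7119 + U{\left(103,-135 \right)}} = \sqrt{7119 + \frac{4}{185}} = \sqrt{\frac{1317019}{185}} = \frac{\sqrt{243648515}}{185}$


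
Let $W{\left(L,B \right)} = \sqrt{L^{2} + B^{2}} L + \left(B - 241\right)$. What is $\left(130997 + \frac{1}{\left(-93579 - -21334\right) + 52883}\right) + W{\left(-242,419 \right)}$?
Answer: $\frac{2539810349}{19362} - 1210 \sqrt{9365} \approx 14080.0$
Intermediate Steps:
$W{\left(L,B \right)} = -241 + B + L \sqrt{B^{2} + L^{2}}$ ($W{\left(L,B \right)} = \sqrt{B^{2} + L^{2}} L + \left(-241 + B\right) = L \sqrt{B^{2} + L^{2}} + \left(-241 + B\right) = -241 + B + L \sqrt{B^{2} + L^{2}}$)
$\left(130997 + \frac{1}{\left(-93579 - -21334\right) + 52883}\right) + W{\left(-242,419 \right)} = \left(130997 + \frac{1}{\left(-93579 - -21334\right) + 52883}\right) - \left(-178 + 242 \sqrt{419^{2} + \left(-242\right)^{2}}\right) = \left(130997 + \frac{1}{\left(-93579 + 21334\right) + 52883}\right) - \left(-178 + 242 \sqrt{175561 + 58564}\right) = \left(130997 + \frac{1}{-72245 + 52883}\right) - \left(-178 + 1210 \sqrt{9365}\right) = \left(130997 + \frac{1}{-19362}\right) - \left(-178 + 242 \cdot 5 \sqrt{9365}\right) = \left(130997 - \frac{1}{19362}\right) - \left(-178 + 1210 \sqrt{9365}\right) = \frac{2536363913}{19362} + \left(178 - 1210 \sqrt{9365}\right) = \frac{2539810349}{19362} - 1210 \sqrt{9365}$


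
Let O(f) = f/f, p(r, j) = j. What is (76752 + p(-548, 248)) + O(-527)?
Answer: 77001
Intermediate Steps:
O(f) = 1
(76752 + p(-548, 248)) + O(-527) = (76752 + 248) + 1 = 77000 + 1 = 77001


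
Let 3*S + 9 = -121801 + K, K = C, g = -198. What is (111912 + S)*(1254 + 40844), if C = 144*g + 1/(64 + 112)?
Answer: 686889175385/264 ≈ 2.6019e+9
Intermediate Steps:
C = -5018111/176 (C = 144*(-198) + 1/(64 + 112) = -28512 + 1/176 = -5018111/176 ≈ -28512.)
K = -5018111/176 ≈ -28512.
S = -26456671/528 (S = -3 + (-121801 - 5018111/176)/3 = -3 + (⅓)*(-26455087/176) = -3 - 26455087/528 = -26456671/528 ≈ -50107.)
(111912 + S)*(1254 + 40844) = (111912 - 26456671/528)*(1254 + 40844) = (32632865/528)*42098 = 686889175385/264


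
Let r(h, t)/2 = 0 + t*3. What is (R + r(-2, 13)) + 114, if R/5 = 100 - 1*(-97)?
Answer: 1177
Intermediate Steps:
r(h, t) = 6*t (r(h, t) = 2*(0 + t*3) = 2*(0 + 3*t) = 2*(3*t) = 6*t)
R = 985 (R = 5*(100 - 1*(-97)) = 5*(100 + 97) = 5*197 = 985)
(R + r(-2, 13)) + 114 = (985 + 6*13) + 114 = (985 + 78) + 114 = 1063 + 114 = 1177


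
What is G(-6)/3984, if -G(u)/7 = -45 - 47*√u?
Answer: 105/1328 + 329*I*√6/3984 ≈ 0.079066 + 0.20228*I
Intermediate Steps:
G(u) = 315 + 329*√u (G(u) = -7*(-45 - 47*√u) = 315 + 329*√u)
G(-6)/3984 = (315 + 329*√(-6))/3984 = (315 + 329*(I*√6))*(1/3984) = (315 + 329*I*√6)*(1/3984) = 105/1328 + 329*I*√6/3984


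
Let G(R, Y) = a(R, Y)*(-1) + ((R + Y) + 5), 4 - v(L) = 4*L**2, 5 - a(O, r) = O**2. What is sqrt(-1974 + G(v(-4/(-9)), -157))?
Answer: I*sqrt(13892831)/81 ≈ 46.016*I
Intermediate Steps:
a(O, r) = 5 - O**2
v(L) = 4 - 4*L**2
G(R, Y) = R + Y + R**2 (G(R, Y) = (5 - R**2)*(-1) + ((R + Y) + 5) = (-5 + R**2) + (5 + R + Y) = R + Y + R**2)
sqrt(-1974 + G(v(-4/(-9)), -157)) = sqrt(-1974 + ((4 - 4*(-4/(-9))**2) - 157 + (4 - 4*(-4/(-9))**2)**2)) = sqrt(-1974 + ((4 - 4*(-4*(-1/9))**2) - 157 + (4 - 4*(-4*(-1/9))**2)**2)) = sqrt(-1974 + ((4 - 4*(4/9)**2) - 157 + (4 - 4*(4/9)**2)**2)) = sqrt(-1974 + ((4 - 4*16/81) - 157 + (4 - 4*16/81)**2)) = sqrt(-1974 + ((4 - 64/81) - 157 + (4 - 64/81)**2)) = sqrt(-1974 + (260/81 - 157 + (260/81)**2)) = sqrt(-1974 + (260/81 - 157 + 67600/6561)) = sqrt(-1974 - 941417/6561) = sqrt(-13892831/6561) = I*sqrt(13892831)/81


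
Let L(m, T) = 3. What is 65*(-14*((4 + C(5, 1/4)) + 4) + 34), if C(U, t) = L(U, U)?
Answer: -7800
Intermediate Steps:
C(U, t) = 3
65*(-14*((4 + C(5, 1/4)) + 4) + 34) = 65*(-14*((4 + 3) + 4) + 34) = 65*(-14*(7 + 4) + 34) = 65*(-14*11 + 34) = 65*(-154 + 34) = 65*(-120) = -7800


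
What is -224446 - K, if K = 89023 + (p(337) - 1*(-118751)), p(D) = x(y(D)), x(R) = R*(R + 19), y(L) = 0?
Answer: -432220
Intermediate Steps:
x(R) = R*(19 + R)
p(D) = 0 (p(D) = 0*(19 + 0) = 0*19 = 0)
K = 207774 (K = 89023 + (0 - 1*(-118751)) = 89023 + (0 + 118751) = 89023 + 118751 = 207774)
-224446 - K = -224446 - 1*207774 = -224446 - 207774 = -432220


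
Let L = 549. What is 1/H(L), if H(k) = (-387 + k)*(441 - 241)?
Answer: 1/32400 ≈ 3.0864e-5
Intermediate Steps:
H(k) = -77400 + 200*k (H(k) = (-387 + k)*200 = -77400 + 200*k)
1/H(L) = 1/(-77400 + 200*549) = 1/(-77400 + 109800) = 1/32400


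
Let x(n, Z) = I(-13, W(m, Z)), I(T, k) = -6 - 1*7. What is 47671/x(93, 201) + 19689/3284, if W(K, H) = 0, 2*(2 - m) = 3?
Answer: -12022739/3284 ≈ -3661.0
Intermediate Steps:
m = ½ (m = 2 - ½*3 = 2 - 3/2 = ½ ≈ 0.50000)
I(T, k) = -13 (I(T, k) = -6 - 7 = -13)
x(n, Z) = -13
47671/x(93, 201) + 19689/3284 = 47671/(-13) + 19689/3284 = 47671*(-1/13) + 19689*(1/3284) = -3667 + 19689/3284 = -12022739/3284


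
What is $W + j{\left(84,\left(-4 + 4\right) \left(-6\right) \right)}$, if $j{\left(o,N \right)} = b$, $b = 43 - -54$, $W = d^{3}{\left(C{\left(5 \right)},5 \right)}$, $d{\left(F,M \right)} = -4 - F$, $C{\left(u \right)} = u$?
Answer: $-632$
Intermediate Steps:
$W = -729$ ($W = \left(-4 - 5\right)^{3} = \left(-9\right)^{3} = -729$)
$b = 97$ ($b = 43 + 54 = 97$)
$j{\left(o,N \right)} = 97$
$W + j{\left(84,\left(-4 + 4\right) \left(-6\right) \right)} = -729 + 97 = -632$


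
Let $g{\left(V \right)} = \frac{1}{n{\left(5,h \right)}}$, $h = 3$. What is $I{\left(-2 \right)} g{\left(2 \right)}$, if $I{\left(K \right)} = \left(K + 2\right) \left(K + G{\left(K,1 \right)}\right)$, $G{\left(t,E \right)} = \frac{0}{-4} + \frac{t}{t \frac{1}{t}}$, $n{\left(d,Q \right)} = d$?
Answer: $0$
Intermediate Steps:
$G{\left(t,E \right)} = t$ ($G{\left(t,E \right)} = 0 \left(- \frac{1}{4}\right) + \frac{t}{1} = 0 + t 1 = 0 + t = t$)
$g{\left(V \right)} = \frac{1}{5}$
$I{\left(K \right)} = 2 K \left(2 + K\right)$ ($I{\left(K \right)} = \left(K + 2\right) \left(K + K\right) = \left(2 + K\right) 2 K = 2 K \left(2 + K\right)$)
$I{\left(-2 \right)} g{\left(2 \right)} = 2 \left(-2\right) \left(2 - 2\right) \frac{1}{5} = 2 \left(-2\right) 0 \cdot \frac{1}{5} = 0 \cdot \frac{1}{5} = 0$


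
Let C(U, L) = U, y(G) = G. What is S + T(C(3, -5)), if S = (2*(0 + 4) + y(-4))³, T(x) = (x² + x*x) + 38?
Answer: 120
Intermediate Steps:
T(x) = 38 + 2*x² (T(x) = (x² + x²) + 38 = 2*x² + 38 = 38 + 2*x²)
S = 64 (S = (2*(0 + 4) - 4)³ = (2*4 - 4)³ = (8 - 4)³ = 4³ = 64)
S + T(C(3, -5)) = 64 + (38 + 2*3²) = 64 + (38 + 2*9) = 64 + (38 + 18) = 64 + 56 = 120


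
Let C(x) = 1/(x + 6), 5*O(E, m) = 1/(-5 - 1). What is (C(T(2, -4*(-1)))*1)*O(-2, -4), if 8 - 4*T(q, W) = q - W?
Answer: -1/255 ≈ -0.0039216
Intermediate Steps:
T(q, W) = 2 - q/4 + W/4 (T(q, W) = 2 - (q - W)/4 = 2 + (-q/4 + W/4) = 2 - q/4 + W/4)
O(E, m) = -1/30 (O(E, m) = 1/(5*(-5 - 1)) = (⅕)/(-6) = (⅕)*(-⅙) = -1/30)
C(x) = 1/(6 + x)
(C(T(2, -4*(-1)))*1)*O(-2, -4) = (1/(6 + (2 - ¼*2 + (-4*(-1))/4)))*(-1/30) = (1/(6 + (2 - ½ + (¼)*4)))*(-1/30) = (1/(6 + (2 - ½ + 1)))*(-1/30) = (1/(6 + 5/2))*(-1/30) = (1/(17/2))*(-1/30) = ((2/17)*1)*(-1/30) = (2/17)*(-1/30) = -1/255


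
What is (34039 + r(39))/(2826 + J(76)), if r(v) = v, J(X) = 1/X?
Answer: 2589928/214777 ≈ 12.059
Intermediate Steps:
(34039 + r(39))/(2826 + J(76)) = (34039 + 39)/(2826 + 1/76) = 34078/(2826 + 1/76) = 34078/(214777/76) = 34078*(76/214777) = 2589928/214777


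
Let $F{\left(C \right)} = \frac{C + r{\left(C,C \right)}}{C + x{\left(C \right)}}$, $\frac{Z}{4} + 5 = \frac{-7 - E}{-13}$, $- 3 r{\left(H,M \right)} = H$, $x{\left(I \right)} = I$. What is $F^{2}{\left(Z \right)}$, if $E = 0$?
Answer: $\frac{1}{9} \approx 0.11111$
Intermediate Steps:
$r{\left(H,M \right)} = - \frac{H}{3}$
$Z = - \frac{232}{13}$ ($Z = -20 + 4 \frac{-7 - 0}{-13} = -20 + 4 \left(-7 + 0\right) \left(- \frac{1}{13}\right) = -20 + 4 \left(\left(-7\right) \left(- \frac{1}{13}\right)\right) = -20 + 4 \cdot \frac{7}{13} = -20 + \frac{28}{13} = - \frac{232}{13} \approx -17.846$)
$F{\left(C \right)} = \frac{1}{3}$ ($F{\left(C \right)} = \frac{C - \frac{C}{3}}{C + C} = \frac{\frac{2}{3} C}{2 C} = \frac{2 C}{3} \frac{1}{2 C} = \frac{1}{3}$)
$F^{2}{\left(Z \right)} = \left(\frac{1}{3}\right)^{2} = \frac{1}{9}$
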